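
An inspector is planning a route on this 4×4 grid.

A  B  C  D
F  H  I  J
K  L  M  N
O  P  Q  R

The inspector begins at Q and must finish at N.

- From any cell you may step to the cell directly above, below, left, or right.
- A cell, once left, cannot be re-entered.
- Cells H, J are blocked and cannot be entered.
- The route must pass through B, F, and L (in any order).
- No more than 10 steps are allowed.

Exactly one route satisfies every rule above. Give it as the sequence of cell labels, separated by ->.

Any route must reach B, F, and L and still end at N within 10 moves, so the order of the required stops is forced.
Route from Q: left to P, up to L, left to K, 2× up (reaching A), 2× right (reaching C), 2× down (reaching M), right to N — 10 moves in all.
Check: all required cells visited; 10 ≤ 10 moves.

Q -> P -> L -> K -> F -> A -> B -> C -> I -> M -> N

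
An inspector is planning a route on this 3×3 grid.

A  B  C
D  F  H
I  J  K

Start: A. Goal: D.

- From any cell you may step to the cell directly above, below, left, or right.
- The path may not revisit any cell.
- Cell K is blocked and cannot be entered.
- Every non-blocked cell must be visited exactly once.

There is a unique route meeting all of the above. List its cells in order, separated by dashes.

Need to visit all 8 open cells exactly once, starting at A and ending at D.
Route from A: right 2 to C, down 1 to H, left 1 to F, down 1 to J, left 1 to I, up 1 to D — 7 moves in all.
Check: all 8 open cells covered.

A - B - C - H - F - J - I - D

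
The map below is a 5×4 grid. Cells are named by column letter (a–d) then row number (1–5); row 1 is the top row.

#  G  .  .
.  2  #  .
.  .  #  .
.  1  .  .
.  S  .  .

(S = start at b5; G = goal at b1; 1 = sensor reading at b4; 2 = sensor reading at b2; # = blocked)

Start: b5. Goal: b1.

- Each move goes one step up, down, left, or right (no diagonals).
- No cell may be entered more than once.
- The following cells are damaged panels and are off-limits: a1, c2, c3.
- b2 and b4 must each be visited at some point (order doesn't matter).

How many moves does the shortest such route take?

4

Any route passes through b2 and b4 in some order between b5 and b1. Summing Manhattan distances along each leg and taking the cheapest ordering (b5 → b4 → b2 → b1) gives a lower bound of 1 + 2 + 1 = 4 moves.
A route of 4 moves achieves this: b5 → b4 → b3 → b2 → b1.
Since 4 matches the lower bound, it is optimal.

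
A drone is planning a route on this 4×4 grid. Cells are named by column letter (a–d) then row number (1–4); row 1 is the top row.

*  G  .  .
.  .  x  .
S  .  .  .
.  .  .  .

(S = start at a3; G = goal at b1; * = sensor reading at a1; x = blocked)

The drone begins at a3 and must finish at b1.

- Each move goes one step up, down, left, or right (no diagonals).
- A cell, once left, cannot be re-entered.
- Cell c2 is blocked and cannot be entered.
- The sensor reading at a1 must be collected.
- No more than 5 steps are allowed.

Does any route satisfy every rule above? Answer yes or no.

One route that works: a3 → a2 → a1 → b1.

yes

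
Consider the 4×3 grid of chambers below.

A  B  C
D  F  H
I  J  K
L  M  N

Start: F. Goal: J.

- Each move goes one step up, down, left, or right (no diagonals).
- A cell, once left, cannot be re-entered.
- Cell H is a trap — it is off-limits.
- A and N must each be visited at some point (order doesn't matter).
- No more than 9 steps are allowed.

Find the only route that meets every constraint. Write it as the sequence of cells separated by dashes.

F - B - A - D - I - L - M - N - K - J

The 9-move cap with required stops at A, N leaves no slack for detours.
Route from F: up 1 to B, left 1 to A, down 3 to L, right 2 to N, up 1 to K, left 1 to J — 9 moves in all.
Check: all required cells visited; 9 ≤ 9 moves.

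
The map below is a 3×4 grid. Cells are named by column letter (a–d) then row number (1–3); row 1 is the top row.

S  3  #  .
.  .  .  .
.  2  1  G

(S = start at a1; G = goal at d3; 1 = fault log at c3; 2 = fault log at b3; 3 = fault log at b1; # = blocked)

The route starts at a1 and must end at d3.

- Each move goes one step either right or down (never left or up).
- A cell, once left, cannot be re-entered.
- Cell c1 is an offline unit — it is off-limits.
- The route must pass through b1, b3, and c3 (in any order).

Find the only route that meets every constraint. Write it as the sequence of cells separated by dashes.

a1 - b1 - b2 - b3 - c3 - d3

Moves only go right or down, so the column and row indices never decrease.
Route from a1: right 1 to b1, down 2 to b3, right 2 to d3 — 5 moves in all.
Check: all required cells visited.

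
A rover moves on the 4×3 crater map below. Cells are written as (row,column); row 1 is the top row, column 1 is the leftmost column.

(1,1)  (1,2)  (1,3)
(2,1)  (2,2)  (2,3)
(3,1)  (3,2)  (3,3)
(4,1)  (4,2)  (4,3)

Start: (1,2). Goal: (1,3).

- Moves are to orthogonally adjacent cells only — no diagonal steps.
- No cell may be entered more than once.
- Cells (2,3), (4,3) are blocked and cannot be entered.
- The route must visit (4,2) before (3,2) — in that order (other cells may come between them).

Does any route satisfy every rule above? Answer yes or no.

no

Every way from (4,2) onward to (1,3) runs back through (1,2), which the route has already used — so it cannot be completed without a revisit.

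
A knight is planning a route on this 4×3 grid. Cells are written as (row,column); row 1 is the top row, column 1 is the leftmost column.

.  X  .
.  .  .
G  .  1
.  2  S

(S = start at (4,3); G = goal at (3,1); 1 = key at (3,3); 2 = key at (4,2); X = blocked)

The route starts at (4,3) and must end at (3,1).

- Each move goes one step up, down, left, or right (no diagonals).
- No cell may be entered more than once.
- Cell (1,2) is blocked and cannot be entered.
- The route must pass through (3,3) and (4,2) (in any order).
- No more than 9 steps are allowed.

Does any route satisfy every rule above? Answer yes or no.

One route that works: (4,3) → (3,3) → (3,2) → (4,2) → (4,1) → (3,1).

yes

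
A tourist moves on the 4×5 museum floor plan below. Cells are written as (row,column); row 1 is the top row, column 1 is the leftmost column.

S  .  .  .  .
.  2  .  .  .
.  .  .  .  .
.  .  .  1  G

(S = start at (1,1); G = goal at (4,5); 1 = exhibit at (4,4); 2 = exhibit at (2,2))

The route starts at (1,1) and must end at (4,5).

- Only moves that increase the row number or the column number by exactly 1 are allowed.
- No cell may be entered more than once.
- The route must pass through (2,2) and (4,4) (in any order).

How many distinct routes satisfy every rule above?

12

A right/down-only route from (1,1) to (4,5) makes exactly 3 down-moves and 4 right-moves in some order.
With no other constraints that would be C(7,3) = 35 routes.
A monotone route can only reach the required cells in the order (2,2), (4,4), so split there and multiply the segment counts: (1,1)→(2,2): 2; (2,2)→(4,4): 6; (4,4)→(4,5): 1; product = 12.
That gives 12 routes.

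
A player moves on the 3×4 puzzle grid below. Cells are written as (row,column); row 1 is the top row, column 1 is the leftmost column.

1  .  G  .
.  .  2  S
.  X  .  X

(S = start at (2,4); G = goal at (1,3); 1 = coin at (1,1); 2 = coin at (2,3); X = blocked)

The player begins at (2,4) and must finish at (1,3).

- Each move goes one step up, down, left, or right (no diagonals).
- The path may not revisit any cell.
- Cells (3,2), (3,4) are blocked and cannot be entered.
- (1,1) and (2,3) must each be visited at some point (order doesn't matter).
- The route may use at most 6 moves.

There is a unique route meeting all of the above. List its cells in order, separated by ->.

The budget equals the shortest possible length, so every move has to be on a shortest route through the required cells.
Route from (2,4): left 3 to (2,1), up 1 to (1,1), right 2 to (1,3) — 6 moves in all.
Check: all required cells visited; 6 ≤ 6 moves.

(2,4) -> (2,3) -> (2,2) -> (2,1) -> (1,1) -> (1,2) -> (1,3)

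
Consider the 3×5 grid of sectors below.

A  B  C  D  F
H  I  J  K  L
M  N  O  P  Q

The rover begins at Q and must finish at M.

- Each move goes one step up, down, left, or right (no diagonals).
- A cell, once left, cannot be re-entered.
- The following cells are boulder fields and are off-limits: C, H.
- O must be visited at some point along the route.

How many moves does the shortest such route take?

Any route passes through O somewhere between Q and M. Summing Manhattan distances along the two legs (Q → O → M) gives a lower bound of 2 + 2 = 4 moves.
A route of 4 moves achieves this: Q → P → O → N → M.
Since 4 matches the lower bound, it is optimal.

4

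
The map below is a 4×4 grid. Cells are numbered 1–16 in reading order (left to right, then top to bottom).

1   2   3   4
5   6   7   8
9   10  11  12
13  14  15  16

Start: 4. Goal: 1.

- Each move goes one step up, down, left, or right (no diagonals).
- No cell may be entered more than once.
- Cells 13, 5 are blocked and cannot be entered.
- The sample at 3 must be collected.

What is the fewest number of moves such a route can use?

3

Any route passes through 3 somewhere between 4 and 1. Summing Manhattan distances along the two legs (4 → 3 → 1) gives a lower bound of 1 + 2 = 3 moves.
A route of 3 moves achieves this: 4 → 3 → 2 → 1.
Since 3 matches the lower bound, it is optimal.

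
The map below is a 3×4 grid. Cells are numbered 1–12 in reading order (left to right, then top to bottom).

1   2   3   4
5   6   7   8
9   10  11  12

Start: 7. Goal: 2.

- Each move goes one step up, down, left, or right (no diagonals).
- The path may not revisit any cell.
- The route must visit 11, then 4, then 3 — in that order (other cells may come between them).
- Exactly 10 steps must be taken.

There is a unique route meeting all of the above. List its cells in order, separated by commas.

7, 6, 5, 9, 10, 11, 12, 8, 4, 3, 2

The waypoints must appear in the order 11, 4, 3, with no cell reused.
Route from 7: left 2 to 5, down 1 to 9, right 3 to 12, up 2 to 4, left 2 to 2 — 10 moves in all.
Check: order respected (11 at step 5, 4 at step 8, 3 at step 9); 10 moves as required.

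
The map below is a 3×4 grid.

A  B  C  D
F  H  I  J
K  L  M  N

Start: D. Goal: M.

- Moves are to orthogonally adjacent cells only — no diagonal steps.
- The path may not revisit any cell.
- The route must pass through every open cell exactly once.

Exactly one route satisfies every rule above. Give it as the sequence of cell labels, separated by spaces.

D C B A F K L H I J N M

Need to visit all 12 open cells exactly once, starting at D and ending at M.
Cell K has only two open neighbours (F and L), so the path must pass straight through it: one of those is the cell it's entered from and the other is where it exits.
Route from D: 3× left (reaching A), 2× down (reaching K), right to L, up to H, 2× right (reaching J), down to N, left to M — 11 moves in all.
Check: all 12 open cells covered.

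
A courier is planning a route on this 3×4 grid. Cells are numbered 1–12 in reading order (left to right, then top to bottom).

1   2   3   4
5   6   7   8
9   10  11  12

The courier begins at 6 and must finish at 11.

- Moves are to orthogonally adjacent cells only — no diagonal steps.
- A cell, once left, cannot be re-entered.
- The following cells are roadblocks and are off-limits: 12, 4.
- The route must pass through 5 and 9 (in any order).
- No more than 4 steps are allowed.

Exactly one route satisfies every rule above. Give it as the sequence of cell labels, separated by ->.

The 4-move cap with required stops at 5, 9 leaves no slack for detours.
Route from 6: left 1 to 5, down 1 to 9, right 2 to 11 — 4 moves in all.
Check: all required cells visited; 4 ≤ 4 moves.

6 -> 5 -> 9 -> 10 -> 11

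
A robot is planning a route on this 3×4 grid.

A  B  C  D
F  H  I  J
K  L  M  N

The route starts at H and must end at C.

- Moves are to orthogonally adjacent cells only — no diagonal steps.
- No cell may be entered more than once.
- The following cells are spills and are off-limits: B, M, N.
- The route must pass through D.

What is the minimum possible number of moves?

4

Any route passes through D somewhere between H and C. Summing Manhattan distances along the two legs (H → D → C) gives a lower bound of 3 + 1 = 4 moves.
A route of 4 moves achieves this: H → I → J → D → C.
Since 4 matches the lower bound, it is optimal.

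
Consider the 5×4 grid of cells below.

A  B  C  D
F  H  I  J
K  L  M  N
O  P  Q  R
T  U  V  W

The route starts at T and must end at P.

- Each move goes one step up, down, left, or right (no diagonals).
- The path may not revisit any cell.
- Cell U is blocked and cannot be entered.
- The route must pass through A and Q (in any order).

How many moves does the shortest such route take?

Any route passes through A and Q in some order between T and P. Summing Manhattan distances along each leg and taking the cheapest ordering (T → A → Q → P) gives a lower bound of 4 + 5 + 1 = 10 moves.
A route of 10 moves achieves this: T → O → K → F → A → B → H → L → M → Q → P.
Since 10 matches the lower bound, it is optimal.

10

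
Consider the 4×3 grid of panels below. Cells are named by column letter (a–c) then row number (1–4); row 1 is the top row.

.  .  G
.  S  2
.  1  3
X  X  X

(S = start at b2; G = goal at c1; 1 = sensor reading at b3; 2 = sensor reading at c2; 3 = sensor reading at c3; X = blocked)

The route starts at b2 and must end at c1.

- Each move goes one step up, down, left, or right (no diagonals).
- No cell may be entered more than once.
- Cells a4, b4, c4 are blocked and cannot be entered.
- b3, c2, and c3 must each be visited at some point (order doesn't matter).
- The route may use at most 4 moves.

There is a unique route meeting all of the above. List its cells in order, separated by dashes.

b2 - b3 - c3 - c2 - c1

The 4-move cap with required stops at b3, c2, c3 leaves no slack for detours.
Route from b2: down to b3, right to c3, 2× up (reaching c1) — 4 moves in all.
Check: all required cells visited; 4 ≤ 4 moves.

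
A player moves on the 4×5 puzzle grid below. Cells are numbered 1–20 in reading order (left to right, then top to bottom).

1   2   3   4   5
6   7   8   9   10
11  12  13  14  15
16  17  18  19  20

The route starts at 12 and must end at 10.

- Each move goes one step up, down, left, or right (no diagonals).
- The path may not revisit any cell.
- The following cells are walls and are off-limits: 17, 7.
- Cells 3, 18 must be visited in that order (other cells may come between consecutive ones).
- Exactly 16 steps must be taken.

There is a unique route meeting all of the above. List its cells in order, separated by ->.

12 -> 11 -> 6 -> 1 -> 2 -> 3 -> 8 -> 13 -> 18 -> 19 -> 20 -> 15 -> 14 -> 9 -> 4 -> 5 -> 10

The waypoints must appear in the order 3, 18, with no cell reused.
Route from 12: left 1 to 11, up 2 to 1, right 2 to 3, down 3 to 18, right 2 to 20, up 1 to 15, left 1 to 14, up 2 to 4, right 1 to 5, down 1 to 10 — 16 moves in all.
Check: order respected (3 at step 5, 18 at step 8); 16 moves as required.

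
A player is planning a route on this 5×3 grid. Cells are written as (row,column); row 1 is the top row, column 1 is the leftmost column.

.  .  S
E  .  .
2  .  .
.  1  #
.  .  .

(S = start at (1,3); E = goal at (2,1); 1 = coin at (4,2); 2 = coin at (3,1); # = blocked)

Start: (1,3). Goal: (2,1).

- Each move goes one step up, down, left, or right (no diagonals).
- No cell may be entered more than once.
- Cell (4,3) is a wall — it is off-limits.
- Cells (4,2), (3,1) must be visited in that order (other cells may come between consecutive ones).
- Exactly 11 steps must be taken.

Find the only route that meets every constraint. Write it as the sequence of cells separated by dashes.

The waypoints must appear in the order (4,2), (3,1), with no cell reused.
Route from (1,3): left to (1,2), down to (2,2), right to (2,3), down to (3,3), left to (3,2), 2× down (reaching (5,2)), left to (5,1), 3× up (reaching (2,1)) — 11 moves in all.
Check: order respected (1 at step 6, 2 at step 10); 11 moves as required.

(1,3) - (1,2) - (2,2) - (2,3) - (3,3) - (3,2) - (4,2) - (5,2) - (5,1) - (4,1) - (3,1) - (2,1)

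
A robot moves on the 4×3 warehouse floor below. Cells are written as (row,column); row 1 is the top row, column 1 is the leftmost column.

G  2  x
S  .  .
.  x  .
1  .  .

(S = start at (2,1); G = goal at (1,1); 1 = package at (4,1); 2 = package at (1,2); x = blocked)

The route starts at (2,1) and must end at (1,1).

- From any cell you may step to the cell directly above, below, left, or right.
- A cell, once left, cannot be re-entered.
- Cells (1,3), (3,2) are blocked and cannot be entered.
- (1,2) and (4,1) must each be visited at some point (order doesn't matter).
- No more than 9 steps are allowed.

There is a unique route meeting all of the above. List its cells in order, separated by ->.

The 9-move cap with required stops at (1,2), (4,1) leaves no slack for detours.
Route from (2,1): down 2 to (4,1), right 2 to (4,3), up 2 to (2,3), left 1 to (2,2), up 1 to (1,2), left 1 to (1,1) — 9 moves in all.
Check: all required cells visited; 9 ≤ 9 moves.

(2,1) -> (3,1) -> (4,1) -> (4,2) -> (4,3) -> (3,3) -> (2,3) -> (2,2) -> (1,2) -> (1,1)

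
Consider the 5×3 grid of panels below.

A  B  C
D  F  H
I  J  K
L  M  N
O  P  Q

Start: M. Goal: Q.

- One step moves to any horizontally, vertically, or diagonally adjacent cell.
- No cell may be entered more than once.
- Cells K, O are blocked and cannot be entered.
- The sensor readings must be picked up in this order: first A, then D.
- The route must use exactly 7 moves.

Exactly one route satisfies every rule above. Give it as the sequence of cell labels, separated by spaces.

The waypoints must appear in the order A, D, with no cell reused.
Route from M: up-left 1 to I, up-right 1 to F, up-left 1 to A, down 1 to D, down-right 2 to N, down 1 to Q — 7 moves in all.
Check: order respected (A at step 3, D at step 4); 7 moves as required.

M I F A D J N Q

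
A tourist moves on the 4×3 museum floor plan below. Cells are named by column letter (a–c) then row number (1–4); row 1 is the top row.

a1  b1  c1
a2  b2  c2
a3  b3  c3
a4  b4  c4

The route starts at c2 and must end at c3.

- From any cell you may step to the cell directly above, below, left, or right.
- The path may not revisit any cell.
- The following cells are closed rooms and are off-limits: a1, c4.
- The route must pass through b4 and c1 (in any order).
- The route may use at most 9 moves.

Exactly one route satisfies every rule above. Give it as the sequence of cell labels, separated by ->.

The 9-move cap with required stops at b4, c1 leaves no slack for detours.
Route from c2: up 1 to c1, left 1 to b1, down 1 to b2, left 1 to a2, down 2 to a4, right 1 to b4, up 1 to b3, right 1 to c3 — 9 moves in all.
Check: all required cells visited; 9 ≤ 9 moves.

c2 -> c1 -> b1 -> b2 -> a2 -> a3 -> a4 -> b4 -> b3 -> c3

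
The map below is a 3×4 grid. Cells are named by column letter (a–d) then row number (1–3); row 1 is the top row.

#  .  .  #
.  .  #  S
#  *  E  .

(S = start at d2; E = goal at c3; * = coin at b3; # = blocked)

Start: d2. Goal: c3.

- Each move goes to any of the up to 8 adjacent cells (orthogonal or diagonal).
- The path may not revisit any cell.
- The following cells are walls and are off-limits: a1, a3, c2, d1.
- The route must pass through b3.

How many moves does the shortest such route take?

4

Any route passes through b3 somewhere between d2 and c3. Summing Chebyshev distances along the two legs (d2 → b3 → c3) gives a lower bound of 2 + 1 = 3 moves.
The shortest route satisfying every rule uses 4 moves: d2 → c1 → b2 → b3 → c3.
The no-revisit rule (legs can't share cells) pushes the minimum above the 3-move bound; an exhaustive check rules out every length from 3 to 3, leaving 4 as the minimum.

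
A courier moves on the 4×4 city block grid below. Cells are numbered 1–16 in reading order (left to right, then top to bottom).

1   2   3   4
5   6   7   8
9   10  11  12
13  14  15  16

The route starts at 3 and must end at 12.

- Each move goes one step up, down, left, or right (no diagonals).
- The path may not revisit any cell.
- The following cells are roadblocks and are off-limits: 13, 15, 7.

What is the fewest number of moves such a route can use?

The Manhattan distance from 3 to 12 is |1−3| + |3−4| = 3, so at least 3 moves are needed.
A route of 3 moves achieves this: 3 → 4 → 8 → 12.
Since 3 matches the lower bound, it is optimal.

3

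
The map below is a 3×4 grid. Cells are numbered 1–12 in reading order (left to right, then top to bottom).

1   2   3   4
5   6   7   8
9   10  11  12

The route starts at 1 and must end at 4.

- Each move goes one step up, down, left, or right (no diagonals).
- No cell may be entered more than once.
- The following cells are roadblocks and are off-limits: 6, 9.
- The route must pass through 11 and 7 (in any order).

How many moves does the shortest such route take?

Any route passes through 11 and 7 in some order between 1 and 4. Summing Manhattan distances along each leg and taking the cheapest ordering (1 → 11 → 7 → 4) gives a lower bound of 4 + 1 + 2 = 7 moves.
A route of 7 moves achieves this: 1 → 2 → 3 → 7 → 11 → 12 → 8 → 4.
Since 7 matches the lower bound, it is optimal.

7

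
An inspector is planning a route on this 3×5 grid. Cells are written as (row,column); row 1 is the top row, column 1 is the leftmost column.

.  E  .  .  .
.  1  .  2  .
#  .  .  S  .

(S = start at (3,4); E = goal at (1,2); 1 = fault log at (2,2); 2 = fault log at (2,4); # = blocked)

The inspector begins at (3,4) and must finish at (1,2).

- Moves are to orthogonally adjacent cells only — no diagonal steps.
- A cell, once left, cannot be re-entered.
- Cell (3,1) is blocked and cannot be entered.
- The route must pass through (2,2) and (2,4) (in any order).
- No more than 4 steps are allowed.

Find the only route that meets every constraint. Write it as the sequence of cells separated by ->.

Any route must reach (2,2) and (2,4) and still end at (1,2) within 4 moves, so the order of the required stops is forced.
Route from (3,4): up 1 to (2,4), left 2 to (2,2), up 1 to (1,2) — 4 moves in all.
Check: all required cells visited; 4 ≤ 4 moves.

(3,4) -> (2,4) -> (2,3) -> (2,2) -> (1,2)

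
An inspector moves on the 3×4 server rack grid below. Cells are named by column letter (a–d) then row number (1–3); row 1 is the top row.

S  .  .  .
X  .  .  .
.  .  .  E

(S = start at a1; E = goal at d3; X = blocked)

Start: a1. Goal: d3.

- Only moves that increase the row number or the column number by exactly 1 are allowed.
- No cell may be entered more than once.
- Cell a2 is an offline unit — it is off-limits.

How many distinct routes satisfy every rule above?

A right/down-only route from a1 to d3 makes exactly 2 down-moves and 3 right-moves in some order.
With no other constraints that would be C(5,2) = 10 routes.
Subtract routes through each blocked cell (inclusion–exclusion for overlaps): − through a2: 4 → 6.
That gives 6 routes.

6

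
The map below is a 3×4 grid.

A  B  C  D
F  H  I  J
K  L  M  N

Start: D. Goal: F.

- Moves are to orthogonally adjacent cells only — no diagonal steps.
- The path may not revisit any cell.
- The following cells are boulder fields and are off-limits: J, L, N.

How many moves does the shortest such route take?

4

The Manhattan distance from D to F is |1−2| + |4−1| = 4, so at least 4 moves are needed.
A route of 4 moves achieves this: D → C → I → H → F.
Since 4 matches the lower bound, it is optimal.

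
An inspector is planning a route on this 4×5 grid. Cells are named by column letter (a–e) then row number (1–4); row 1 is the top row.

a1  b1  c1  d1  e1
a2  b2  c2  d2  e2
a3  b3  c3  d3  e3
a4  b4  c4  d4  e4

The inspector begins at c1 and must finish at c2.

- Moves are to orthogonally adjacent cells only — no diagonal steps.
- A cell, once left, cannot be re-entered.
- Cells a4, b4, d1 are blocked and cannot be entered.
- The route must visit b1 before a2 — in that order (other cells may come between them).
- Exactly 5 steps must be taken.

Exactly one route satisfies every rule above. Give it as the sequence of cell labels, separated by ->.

c1 -> b1 -> a1 -> a2 -> b2 -> c2

The waypoints must appear in the order b1, a2, with no cell reused.
Route from c1: left 2 to a1, down 1 to a2, right 2 to c2 — 5 moves in all.
Check: order respected (b1 at step 1, a2 at step 3); 5 moves as required.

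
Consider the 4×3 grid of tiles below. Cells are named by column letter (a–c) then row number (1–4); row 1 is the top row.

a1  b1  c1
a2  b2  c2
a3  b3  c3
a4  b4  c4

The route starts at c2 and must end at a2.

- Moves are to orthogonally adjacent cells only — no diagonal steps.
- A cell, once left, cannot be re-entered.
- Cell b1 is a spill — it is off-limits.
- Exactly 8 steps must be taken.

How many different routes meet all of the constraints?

2

Need simple routes of exactly 8 moves from c2 to a2 (Manhattan distance 2, so 3 moves are spent on a detour and 3 undoing it).
Enumerating: c2 c3 c4 b4 a4 a3 b3 b2 a2 | c2 b2 b3 c3 c4 b4 a4 a3 a2.
That gives 2 routes.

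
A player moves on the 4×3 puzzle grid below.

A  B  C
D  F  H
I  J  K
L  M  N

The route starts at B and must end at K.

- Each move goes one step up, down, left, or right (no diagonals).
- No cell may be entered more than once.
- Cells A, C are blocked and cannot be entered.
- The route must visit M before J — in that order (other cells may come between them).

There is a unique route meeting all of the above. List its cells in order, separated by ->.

The waypoints must appear in the order M, J, with no cell reused.
Route from B: down to F, left to D, 2× down (reaching L), right to M, up to J, right to K — 7 moves in all.
Check: order respected (M at step 5, J at step 6).

B -> F -> D -> I -> L -> M -> J -> K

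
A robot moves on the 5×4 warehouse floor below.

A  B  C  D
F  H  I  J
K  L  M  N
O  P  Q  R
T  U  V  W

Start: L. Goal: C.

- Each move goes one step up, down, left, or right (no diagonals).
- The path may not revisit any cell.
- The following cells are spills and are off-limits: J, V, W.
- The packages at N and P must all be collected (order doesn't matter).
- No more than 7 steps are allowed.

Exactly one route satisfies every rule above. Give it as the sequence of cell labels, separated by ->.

L -> P -> Q -> R -> N -> M -> I -> C

The 7-move cap with required stops at N, P leaves no slack for detours.
Route from L: down to P, 2× right (reaching R), up to N, left to M, 2× up (reaching C) — 7 moves in all.
Check: all required cells visited; 7 ≤ 7 moves.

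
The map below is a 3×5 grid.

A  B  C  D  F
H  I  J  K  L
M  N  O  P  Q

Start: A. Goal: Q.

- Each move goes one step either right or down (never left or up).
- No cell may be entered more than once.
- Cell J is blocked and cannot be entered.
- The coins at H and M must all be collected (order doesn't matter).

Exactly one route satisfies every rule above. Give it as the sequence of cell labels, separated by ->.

A -> H -> M -> N -> O -> P -> Q

Moves only go right or down, so the column and row indices never decrease.
Route from A: down 2 to M, right 4 to Q — 6 moves in all.
Check: all required cells visited.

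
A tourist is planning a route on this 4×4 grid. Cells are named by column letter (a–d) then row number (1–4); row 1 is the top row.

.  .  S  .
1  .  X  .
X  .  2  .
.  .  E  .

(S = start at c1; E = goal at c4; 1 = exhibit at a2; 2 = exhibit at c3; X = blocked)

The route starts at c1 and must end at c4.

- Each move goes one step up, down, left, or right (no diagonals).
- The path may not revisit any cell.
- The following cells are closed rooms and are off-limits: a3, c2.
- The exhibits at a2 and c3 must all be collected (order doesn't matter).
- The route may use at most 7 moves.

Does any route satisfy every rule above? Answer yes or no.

yes

One route that works: c1 → b1 → a1 → a2 → b2 → b3 → c3 → c4.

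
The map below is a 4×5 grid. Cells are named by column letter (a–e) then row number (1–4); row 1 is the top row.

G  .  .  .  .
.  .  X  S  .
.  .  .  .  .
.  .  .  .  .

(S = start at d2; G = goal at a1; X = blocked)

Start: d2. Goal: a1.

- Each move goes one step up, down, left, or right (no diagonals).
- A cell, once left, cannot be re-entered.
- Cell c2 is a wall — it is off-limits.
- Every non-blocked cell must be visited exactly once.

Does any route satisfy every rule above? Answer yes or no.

One route that works: d2 → d3 → d4 → e4 → e3 → e2 → e1 → d1 → c1 → b1 → b2 → b3 → c3 → c4 → b4 → a4 → a3 → a2 → a1.

yes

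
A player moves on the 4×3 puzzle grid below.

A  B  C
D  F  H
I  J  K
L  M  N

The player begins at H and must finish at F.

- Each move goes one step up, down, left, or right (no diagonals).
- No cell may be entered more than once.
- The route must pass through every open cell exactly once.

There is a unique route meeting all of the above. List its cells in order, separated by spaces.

Need to visit all 12 open cells exactly once, starting at H and ending at F.
Cell N has only two open neighbours (K and M), so the path must pass straight through it: one of those is the cell it's entered from and the other is where it exits.
Route from H: up 1 to C, left 2 to A, down 3 to L, right 2 to N, up 1 to K, left 1 to J, up 1 to F — 11 moves in all.
Check: all 12 open cells covered.

H C B A D I L M N K J F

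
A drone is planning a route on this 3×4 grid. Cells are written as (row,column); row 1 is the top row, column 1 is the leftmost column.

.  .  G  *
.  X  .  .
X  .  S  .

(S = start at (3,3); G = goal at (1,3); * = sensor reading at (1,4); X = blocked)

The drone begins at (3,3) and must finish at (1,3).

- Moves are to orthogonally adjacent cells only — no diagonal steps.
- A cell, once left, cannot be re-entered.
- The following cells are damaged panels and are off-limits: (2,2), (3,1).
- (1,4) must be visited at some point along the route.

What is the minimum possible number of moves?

4

Any route passes through (1,4) somewhere between (3,3) and (1,3). Summing Manhattan distances along the two legs ((3,3) → (1,4) → (1,3)) gives a lower bound of 3 + 1 = 4 moves.
A route of 4 moves achieves this: (3,3) → (2,3) → (2,4) → (1,4) → (1,3).
Since 4 matches the lower bound, it is optimal.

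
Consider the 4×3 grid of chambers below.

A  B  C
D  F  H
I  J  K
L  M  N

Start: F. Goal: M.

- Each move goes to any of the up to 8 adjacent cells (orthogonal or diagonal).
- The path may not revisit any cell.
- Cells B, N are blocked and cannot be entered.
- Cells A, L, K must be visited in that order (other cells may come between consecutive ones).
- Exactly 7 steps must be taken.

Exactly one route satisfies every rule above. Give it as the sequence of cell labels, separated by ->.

The waypoints must appear in the order A, L, K, with no cell reused.
Route from F: up-left 1 to A, down 3 to L, up-right 1 to J, right 1 to K, down-left 1 to M — 7 moves in all.
Check: order respected (A at step 1, L at step 4, K at step 6); 7 moves as required.

F -> A -> D -> I -> L -> J -> K -> M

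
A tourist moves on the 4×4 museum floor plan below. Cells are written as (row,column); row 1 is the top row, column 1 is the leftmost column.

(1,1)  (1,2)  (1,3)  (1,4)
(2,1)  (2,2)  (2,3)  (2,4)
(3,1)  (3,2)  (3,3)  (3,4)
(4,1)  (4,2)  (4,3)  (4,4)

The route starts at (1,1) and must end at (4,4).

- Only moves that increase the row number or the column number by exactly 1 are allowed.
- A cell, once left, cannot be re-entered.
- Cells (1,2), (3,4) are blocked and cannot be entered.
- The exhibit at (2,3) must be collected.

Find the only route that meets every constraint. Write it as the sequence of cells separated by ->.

Moves only go right or down, so the column and row indices never decrease.
Route from (1,1): down 1 to (2,1), right 2 to (2,3), down 2 to (4,3), right 1 to (4,4) — 6 moves in all.
Check: all required cells visited.

(1,1) -> (2,1) -> (2,2) -> (2,3) -> (3,3) -> (4,3) -> (4,4)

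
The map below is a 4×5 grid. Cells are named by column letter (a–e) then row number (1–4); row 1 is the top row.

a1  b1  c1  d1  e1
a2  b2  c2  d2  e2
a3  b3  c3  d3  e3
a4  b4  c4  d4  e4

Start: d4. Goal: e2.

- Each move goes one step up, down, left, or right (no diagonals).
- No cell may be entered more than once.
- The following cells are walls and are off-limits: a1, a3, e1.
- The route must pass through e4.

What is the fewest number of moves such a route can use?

Any route passes through e4 somewhere between d4 and e2. Summing Manhattan distances along the two legs (d4 → e4 → e2) gives a lower bound of 1 + 2 = 3 moves.
A route of 3 moves achieves this: d4 → e4 → e3 → e2.
Since 3 matches the lower bound, it is optimal.

3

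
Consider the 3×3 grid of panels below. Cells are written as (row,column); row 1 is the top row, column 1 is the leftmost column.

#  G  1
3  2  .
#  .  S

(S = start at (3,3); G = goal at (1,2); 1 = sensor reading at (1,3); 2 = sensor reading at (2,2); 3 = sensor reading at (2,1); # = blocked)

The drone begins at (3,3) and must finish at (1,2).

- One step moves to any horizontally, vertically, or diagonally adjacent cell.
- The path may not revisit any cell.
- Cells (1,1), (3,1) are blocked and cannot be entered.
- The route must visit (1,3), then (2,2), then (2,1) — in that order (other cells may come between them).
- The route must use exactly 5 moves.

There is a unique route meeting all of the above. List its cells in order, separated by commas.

The waypoints must appear in the order (1,3), (2,2), (2,1), with no cell reused.
Route from (3,3): up 2 to (1,3), down-left 1 to (2,2), left 1 to (2,1), up-right 1 to (1,2) — 5 moves in all.
Check: order respected (1 at step 2, 2 at step 3, 3 at step 4); 5 moves as required.

(3,3), (2,3), (1,3), (2,2), (2,1), (1,2)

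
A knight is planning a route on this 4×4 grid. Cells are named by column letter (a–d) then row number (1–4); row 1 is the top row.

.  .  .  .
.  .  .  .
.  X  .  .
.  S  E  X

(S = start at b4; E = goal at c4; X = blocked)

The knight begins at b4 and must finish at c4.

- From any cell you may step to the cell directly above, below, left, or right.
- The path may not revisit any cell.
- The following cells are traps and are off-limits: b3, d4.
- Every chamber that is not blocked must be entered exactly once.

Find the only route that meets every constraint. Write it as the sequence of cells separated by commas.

Need to visit all 14 open cells exactly once, starting at b4 and ending at c4.
Cell a3 has only two open neighbours (a2 and a4), so the path must pass straight through it: one of those is the cell it's entered from and the other is where it exits.
Route from b4: left to a4, 3× up (reaching a1), right to b1, down to b2, right to c2, up to c1, right to d1, 2× down (reaching d3), left to c3, down to c4 — 13 moves in all.
Check: all 14 open cells covered.

b4, a4, a3, a2, a1, b1, b2, c2, c1, d1, d2, d3, c3, c4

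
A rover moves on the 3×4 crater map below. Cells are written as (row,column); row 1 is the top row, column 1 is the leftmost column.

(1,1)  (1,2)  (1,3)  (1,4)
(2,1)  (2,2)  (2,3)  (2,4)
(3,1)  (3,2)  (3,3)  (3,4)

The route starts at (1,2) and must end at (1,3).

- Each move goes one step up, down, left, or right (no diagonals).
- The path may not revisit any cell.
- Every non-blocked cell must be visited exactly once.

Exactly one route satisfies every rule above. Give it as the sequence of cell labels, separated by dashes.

(1,2) - (1,1) - (2,1) - (3,1) - (3,2) - (2,2) - (2,3) - (3,3) - (3,4) - (2,4) - (1,4) - (1,3)

Need to visit all 12 open cells exactly once, starting at (1,2) and ending at (1,3).
Cell (3,4) has only two open neighbours ((2,4) and (3,3)), so the path must pass straight through it: one of those is the cell it's entered from and the other is where it exits.
Route from (1,2): left 1 to (1,1), down 2 to (3,1), right 1 to (3,2), up 1 to (2,2), right 1 to (2,3), down 1 to (3,3), right 1 to (3,4), up 2 to (1,4), left 1 to (1,3) — 11 moves in all.
Check: all 12 open cells covered.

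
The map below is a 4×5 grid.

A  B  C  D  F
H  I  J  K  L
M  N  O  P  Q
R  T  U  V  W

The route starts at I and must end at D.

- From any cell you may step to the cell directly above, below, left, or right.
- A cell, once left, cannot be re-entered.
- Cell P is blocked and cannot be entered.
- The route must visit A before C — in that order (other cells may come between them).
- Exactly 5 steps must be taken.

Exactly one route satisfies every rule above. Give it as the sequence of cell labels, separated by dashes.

I - H - A - B - C - D

The waypoints must appear in the order A, C, with no cell reused.
Route from I: left 1 to H, up 1 to A, right 3 to D — 5 moves in all.
Check: order respected (A at step 2, C at step 4); 5 moves as required.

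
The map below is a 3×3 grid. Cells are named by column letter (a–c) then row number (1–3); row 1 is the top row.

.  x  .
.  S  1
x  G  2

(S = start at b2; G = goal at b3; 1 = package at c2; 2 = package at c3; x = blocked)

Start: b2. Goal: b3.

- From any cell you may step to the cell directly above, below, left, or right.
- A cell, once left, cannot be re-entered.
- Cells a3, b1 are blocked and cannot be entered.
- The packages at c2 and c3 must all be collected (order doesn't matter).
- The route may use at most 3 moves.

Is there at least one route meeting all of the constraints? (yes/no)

yes

One route that works: b2 → c2 → c3 → b3.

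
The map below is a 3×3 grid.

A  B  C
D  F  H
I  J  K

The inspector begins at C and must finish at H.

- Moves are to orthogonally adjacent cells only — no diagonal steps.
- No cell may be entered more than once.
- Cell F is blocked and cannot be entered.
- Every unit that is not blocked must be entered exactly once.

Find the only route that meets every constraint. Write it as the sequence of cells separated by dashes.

C - B - A - D - I - J - K - H

Need to visit all 8 open cells exactly once, starting at C and ending at H.
Cell D has only two open neighbours (A and I), so the path must pass straight through it: one of those is the cell it's entered from and the other is where it exits.
Route from C: 2× left (reaching A), 2× down (reaching I), 2× right (reaching K), up to H — 7 moves in all.
Check: all 8 open cells covered.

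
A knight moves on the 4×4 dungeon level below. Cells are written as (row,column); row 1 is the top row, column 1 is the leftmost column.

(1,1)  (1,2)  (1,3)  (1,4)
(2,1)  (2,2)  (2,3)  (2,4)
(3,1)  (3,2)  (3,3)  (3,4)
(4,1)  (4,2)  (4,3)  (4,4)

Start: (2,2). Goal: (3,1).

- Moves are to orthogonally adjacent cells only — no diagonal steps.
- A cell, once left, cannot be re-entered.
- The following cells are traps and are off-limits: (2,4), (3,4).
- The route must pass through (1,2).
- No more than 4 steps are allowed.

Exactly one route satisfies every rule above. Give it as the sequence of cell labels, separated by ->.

The 4-move cap with required stops at (1,2) leaves no slack for detours.
Route from (2,2): up 1 to (1,2), left 1 to (1,1), down 2 to (3,1) — 4 moves in all.
Check: all required cells visited; 4 ≤ 4 moves.

(2,2) -> (1,2) -> (1,1) -> (2,1) -> (3,1)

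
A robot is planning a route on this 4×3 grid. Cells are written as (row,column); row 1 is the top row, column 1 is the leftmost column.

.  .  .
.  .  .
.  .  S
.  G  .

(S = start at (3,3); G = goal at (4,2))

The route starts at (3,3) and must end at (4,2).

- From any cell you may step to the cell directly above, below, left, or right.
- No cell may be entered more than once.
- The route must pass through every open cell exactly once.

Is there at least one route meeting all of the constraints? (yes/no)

no

Colour the cells like a checkerboard: each orthogonal step flips colour, so a Hamiltonian route alternates colours. Here there are 6 cells of one colour and 6 of the other, with start on the same colour as the goal — the counts and endpoints can't be arranged into an alternating sequence of length 12, so no Hamiltonian route exists.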